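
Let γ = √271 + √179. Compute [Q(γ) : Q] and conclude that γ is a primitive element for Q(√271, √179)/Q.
[Q(γ) : Q] = 4 (equivalently, Q(γ) = Q(√271, √179))

Obviously Q(γ) ⊆ Q(√271, √179), and [Q(√271, √179):Q] = 4 (since 271, 179 are distinct squarefree integers > 1 with 48509 not a perfect square). To show equality we compute the minimal polynomial of γ. From γ = √271 + √179: γ^2 = 271 + 2√(48509) + 179 = 450 + 2√(48509), so γ^2 - 450 = 2√(48509); squaring, (γ^2 - 450)^2 = 4·48509, i.e. γ^4 - 900γ^2 + 202500 - 194036 = 0, i.e. γ^4 - 900γ^2 + 8464 = 0. So γ is a root of x^4 - 900x^2 + 8464. This polynomial is irreducible over Q: it has no rational root (each ±√271 ± √179 is irrational), and any factorization into two quadratics over Q would force √(48509) ∈ Q (pairing opposite roots) or √271, √179 ∈ Q (other pairings), all impossible. Hence [Q(γ):Q] = 4 = [Q(√271, √179):Q], so Q(γ) = Q(√271, √179).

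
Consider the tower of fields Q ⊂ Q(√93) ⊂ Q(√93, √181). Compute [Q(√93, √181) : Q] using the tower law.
[Q(√93, √181) : Q] = 4

[Q(√93):Q] = 2 (min poly x^2 - 93, irreducible since 93 is squarefree > 1). For the top step, suppose √181 ∈ Q(√93), say √181 = c + d√93 with c, d ∈ Q. Squaring: 181 = c^2 + 93d^2 + 2cd√93. Since √93 ∉ Q this forces 2cd = 0. If d = 0 then √181 = c ∈ Q, contradicting 181 squarefree > 1. If c = 0 then 181 = 93d^2, so 93·181 = (93d)^2 is a perfect square in Q — but 93·181 = 16833 is not a perfect square (since 93 and 181 are distinct squarefree integers). Contradiction. Hence √181 ∉ Q(√93), so x^2 - 181 stays irreducible over Q(√93) and [Q(√93, √181) : Q(√93)] = 2. By the tower law, [Q(√93, √181) : Q] = 2 · 2 = 4.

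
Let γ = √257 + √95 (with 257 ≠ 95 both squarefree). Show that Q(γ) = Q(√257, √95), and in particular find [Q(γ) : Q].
[Q(γ) : Q] = 4 (equivalently, Q(γ) = Q(√257, √95))

Obviously Q(γ) ⊆ Q(√257, √95), and [Q(√257, √95):Q] = 4 (since 257, 95 are distinct squarefree integers > 1 with 24415 not a perfect square). To show equality we compute the minimal polynomial of γ. From γ = √257 + √95: γ^2 = 257 + 2√(24415) + 95 = 352 + 2√(24415), so γ^2 - 352 = 2√(24415); squaring, (γ^2 - 352)^2 = 4·24415, i.e. γ^4 - 704γ^2 + 123904 - 97660 = 0, i.e. γ^4 - 704γ^2 + 26244 = 0. So γ is a root of x^4 - 704x^2 + 26244. This polynomial is irreducible over Q: it has no rational root (each ±√257 ± √95 is irrational), and any factorization into two quadratics over Q would force √(24415) ∈ Q (pairing opposite roots) or √257, √95 ∈ Q (other pairings), all impossible. Hence [Q(γ):Q] = 4 = [Q(√257, √95):Q], so Q(γ) = Q(√257, √95).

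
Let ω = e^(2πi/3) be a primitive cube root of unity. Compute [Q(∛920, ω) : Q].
[Q(∛920, ω) : Q] = 6

[Q(∛920):Q] = 3 (min poly x^3 - 920, irreducible since 920 is not a perfect cube). [Q(ω):Q] = 2 (min poly x^2 + x + 1). Since Q(∛920) ⊂ R and ω ∉ R, we have ω ∉ Q(∛920), so x^2 + x + 1 remains irreducible over Q(∛920) and [Q(∛920, ω) : Q(∛920)] = 2. By the tower law, [Q(∛920, ω) : Q] = 3 · 2 = 6. (In fact Q(∛920, ω) is the splitting field of x^3 - 920 over Q.)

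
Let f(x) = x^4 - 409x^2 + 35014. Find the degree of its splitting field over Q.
[K : Q] = 4

Solving the quadratic in x^2: x^2 = (409 ± √(409^2 - 4·35014))/2 = (409 ± √27225)/2 = (409 ± 165)/2, giving x^2 = 287 or x^2 = 122. So f(x) = (x^2 - 287)(x^2 - 122) and the roots of f are ±√287, ±√122. Hence the splitting field is K = Q(√287, √122). Since 287 and 122 are distinct squarefree integers > 1, their product 35014 is not a perfect square, so √122 ∉ Q(√287). By the tower law [K:Q] = [Q(√287,√122):Q(√287)] · [Q(√287):Q] = 2 · 2 = 4.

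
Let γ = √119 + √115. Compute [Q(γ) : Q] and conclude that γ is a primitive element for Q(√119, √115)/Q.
[Q(γ) : Q] = 4 (equivalently, Q(γ) = Q(√119, √115))

Obviously Q(γ) ⊆ Q(√119, √115), and [Q(√119, √115):Q] = 4 (since 119, 115 are distinct squarefree integers > 1 with 13685 not a perfect square). To show equality we compute the minimal polynomial of γ. From γ = √119 + √115: γ^2 = 119 + 2√(13685) + 115 = 234 + 2√(13685), so γ^2 - 234 = 2√(13685); squaring, (γ^2 - 234)^2 = 4·13685, i.e. γ^4 - 468γ^2 + 54756 - 54740 = 0, i.e. γ^4 - 468γ^2 + 16 = 0. So γ is a root of x^4 - 468x^2 + 16. This polynomial is irreducible over Q: it has no rational root (each ±√119 ± √115 is irrational), and any factorization into two quadratics over Q would force √(13685) ∈ Q (pairing opposite roots) or √119, √115 ∈ Q (other pairings), all impossible. Hence [Q(γ):Q] = 4 = [Q(√119, √115):Q], so Q(γ) = Q(√119, √115).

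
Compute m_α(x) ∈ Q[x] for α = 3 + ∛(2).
m_α(x) = x^3 - 9x^2 + 27x - 29

Set β = α - 3 = ∛(2), so β^3 = 2. Then (α - 3)^3 - 2 = 0, i.e. α is a root of g(x) = (x - 3)^3 - 2 = x^3 - 9x^2 + 27x - 29. Since g(x) = h(x - 3) where h(x) = x^3 - 2, and h is irreducible over Q (because 2 is not a perfect cube, so h has no rational root, and a monic cubic with no rational root is irreducible), g is also irreducible (irreducibility is preserved under the substitution x → x - 3). Hence m_α(x) = x^3 - 9x^2 + 27x - 29.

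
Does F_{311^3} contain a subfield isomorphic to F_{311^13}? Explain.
No: F_{311^13} is not a subfield of F_{311^3}

F_{p^m} embeds in F_{p^n} iff m | n. Here 13 ∤ 3 (since 3 = 0·13 + 3 with remainder 3 ≠ 0), so F_{311^13} is not a subfield of F_{311^3}. Equivalently: if it were, the tower law would give 13 = [F_{311^13}:F_311] dividing [F_{311^3}:F_311] = 3, contradiction.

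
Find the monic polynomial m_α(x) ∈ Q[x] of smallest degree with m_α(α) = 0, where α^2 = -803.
m_α(x) = x^2 + 803

α satisfies α^2 + 803 = 0, so x^2 + 803 annihilates α. Since d = -803 is squarefree and ≠ 1, it is not a perfect square in Q, so x^2 + 803 has no rational root and is therefore irreducible over Q (a degree-2 polynomial over a field is irreducible iff it has no root). Hence m_α(x) = x^2 + 803.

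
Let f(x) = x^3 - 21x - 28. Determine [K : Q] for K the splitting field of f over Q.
[K : Q] = 3

By the rational root test, any rational root of the monic integer polynomial f(x) = x^3 - 21x - 28 must be an integer dividing the constant term -28, i.e. one of ±{1, 2, 4, 7, 14, 28}. Evaluating: f(1) = -48, f(-1) = -8, f(2) = -62, f(-2) = 6, f(4) = -48, f(-4) = -8, f(7) = 168, f(-7) = -224, f(14) = 2422, f(-14) = -2478, f(28) = 21336, f(-28) = -21392; none is 0, so f has no rational root and is therefore irreducible over Q (a cubic with no linear factor over a field is irreducible). For an irreducible cubic, the Galois group is A_3 or S_3 according as the discriminant disc(f) = -4a^3 - 27b^2 = -4·(-21)^3 - 27·(-28)^2 = 15876 is or is not a square in Q. Here disc(f) = 15876 = 126^2 is a perfect square in Q, so the Galois group of f over Q is contained in A_3, hence equals A_3 (cyclic of order 3). The splitting field has degree |A_3| = 3 over Q, so [K : Q] = 3.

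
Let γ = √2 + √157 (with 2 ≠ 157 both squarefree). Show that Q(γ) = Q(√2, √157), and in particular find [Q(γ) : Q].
[Q(γ) : Q] = 4 (equivalently, Q(γ) = Q(√2, √157))

Obviously Q(γ) ⊆ Q(√2, √157), and [Q(√2, √157):Q] = 4 (since 2, 157 are distinct squarefree integers > 1 with 314 not a perfect square). To show equality we compute the minimal polynomial of γ. From γ = √2 + √157: γ^2 = 2 + 2√(314) + 157 = 159 + 2√(314), so γ^2 - 159 = 2√(314); squaring, (γ^2 - 159)^2 = 4·314, i.e. γ^4 - 318γ^2 + 25281 - 1256 = 0, i.e. γ^4 - 318γ^2 + 24025 = 0. So γ is a root of x^4 - 318x^2 + 24025. This polynomial is irreducible over Q: it has no rational root (each ±√2 ± √157 is irrational), and any factorization into two quadratics over Q would force √(314) ∈ Q (pairing opposite roots) or √2, √157 ∈ Q (other pairings), all impossible. Hence [Q(γ):Q] = 4 = [Q(√2, √157):Q], so Q(γ) = Q(√2, √157).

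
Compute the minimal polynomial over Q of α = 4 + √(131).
m_α(x) = x^2 - 8x - 115

From α - 4 = √(131), squaring gives (α - 4)^2 = 131, i.e. α^2 - 8α + 16 = 131, so α^2 - 8α - 115 = 0. The discriminant of x^2 - 8x - 115 is (-8)^2 - 4·(-115) = 64 + 460 = 524, and 4·(131) is not a perfect square in Q since 131 is squarefree and ≠ 1. Hence x^2 - 8x - 115 is irreducible over Q and is the minimal polynomial of α.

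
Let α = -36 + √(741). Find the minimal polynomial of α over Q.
m_α(x) = x^2 + 72x + 555

From α + 36 = √(741), squaring gives (α + 36)^2 = 741, i.e. α^2 + 72α + 1296 = 741, so α^2 + 72α + 555 = 0. The discriminant of x^2 + 72x + 555 is (72)^2 - 4·(555) = 5184 - 2220 = 2964, and 4·(741) is not a perfect square in Q since 741 is squarefree and ≠ 1. Hence x^2 + 72x + 555 is irreducible over Q and is the minimal polynomial of α.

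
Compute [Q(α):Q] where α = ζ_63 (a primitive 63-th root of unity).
[Q(α):Q] = 36

The minimal polynomial of ζ_63 over Q is the 63-th cyclotomic polynomial Φ_63(x), which is irreducible over Q and has degree φ(63) = 36. Hence [Q(α):Q] = φ(63) = 36.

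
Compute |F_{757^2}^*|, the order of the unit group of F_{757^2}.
|F_{757^2}^*| = 573048

F_{757^2} has 757^2 = 573049 elements; its multiplicative group consists of all nonzero elements, so |F_{757^2}^*| = 573049 - 1 = 573048. (It is cyclic since any finite subgroup of the multiplicative group of a field is cyclic.)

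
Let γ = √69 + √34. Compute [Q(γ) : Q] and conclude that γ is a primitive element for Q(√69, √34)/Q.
[Q(γ) : Q] = 4 (equivalently, Q(γ) = Q(√69, √34))

Obviously Q(γ) ⊆ Q(√69, √34), and [Q(√69, √34):Q] = 4 (since 69, 34 are distinct squarefree integers > 1 with 2346 not a perfect square). To show equality we compute the minimal polynomial of γ. From γ = √69 + √34: γ^2 = 69 + 2√(2346) + 34 = 103 + 2√(2346), so γ^2 - 103 = 2√(2346); squaring, (γ^2 - 103)^2 = 4·2346, i.e. γ^4 - 206γ^2 + 10609 - 9384 = 0, i.e. γ^4 - 206γ^2 + 1225 = 0. So γ is a root of x^4 - 206x^2 + 1225. This polynomial is irreducible over Q: it has no rational root (each ±√69 ± √34 is irrational), and any factorization into two quadratics over Q would force √(2346) ∈ Q (pairing opposite roots) or √69, √34 ∈ Q (other pairings), all impossible. Hence [Q(γ):Q] = 4 = [Q(√69, √34):Q], so Q(γ) = Q(√69, √34).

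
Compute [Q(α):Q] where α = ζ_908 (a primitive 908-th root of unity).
[Q(α):Q] = 452

The minimal polynomial of ζ_908 over Q is the 908-th cyclotomic polynomial Φ_908(x), which is irreducible over Q and has degree φ(908) = 452. Hence [Q(α):Q] = φ(908) = 452.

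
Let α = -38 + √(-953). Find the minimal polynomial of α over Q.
m_α(x) = x^2 + 76x + 2397

From α + 38 = √(-953), squaring gives (α + 38)^2 = -953, i.e. α^2 + 76α + 1444 = -953, so α^2 + 76α + 2397 = 0. The discriminant of x^2 + 76x + 2397 is (76)^2 - 4·(2397) = 5776 - 9588 = -3812, and 4·(-953) is not a perfect square in Q since -953 is squarefree and ≠ 1. Hence x^2 + 76x + 2397 is irreducible over Q and is the minimal polynomial of α.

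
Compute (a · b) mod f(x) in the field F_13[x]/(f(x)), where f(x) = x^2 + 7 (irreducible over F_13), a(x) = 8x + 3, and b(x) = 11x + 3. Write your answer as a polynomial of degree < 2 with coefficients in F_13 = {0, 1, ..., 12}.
a · b ≡ 5x + 4 (mod f(x))

Multiply in F_13[x]: a(x)·b(x) = (8x + 3)·(11x + 3) = 10x^2 + 5x + 9. This has degree ≥ 2, so divide by f(x) over F_13: 10x^2 + 5x + 9 = (10)·(x^2 + 7) + (5x + 4). Hence a·b ≡ 5x + 4 (mod f). (F_13[x]/(f) is a field with 13^2 = 169 elements since f is irreducible of degree 2.)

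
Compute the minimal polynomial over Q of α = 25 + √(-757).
m_α(x) = x^2 - 50x + 1382

From α - 25 = √(-757), squaring gives (α - 25)^2 = -757, i.e. α^2 - 50α + 625 = -757, so α^2 - 50α + 1382 = 0. The discriminant of x^2 - 50x + 1382 is (-50)^2 - 4·(1382) = 2500 - 5528 = -3028, and 4·(-757) is not a perfect square in Q since -757 is squarefree and ≠ 1. Hence x^2 - 50x + 1382 is irreducible over Q and is the minimal polynomial of α.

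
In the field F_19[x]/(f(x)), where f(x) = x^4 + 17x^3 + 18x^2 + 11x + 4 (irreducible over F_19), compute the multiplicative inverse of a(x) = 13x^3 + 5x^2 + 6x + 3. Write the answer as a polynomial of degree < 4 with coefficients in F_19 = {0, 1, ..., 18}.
a(x)^(-1) ≡ 8x^3 + 4x + 9 (mod f(x))

Since f is irreducible over F_19, F_19[x]/(f) is a field and a(x) ≠ 0 has an inverse. Apply the extended Euclidean algorithm to f(x) and a(x) in F_19[x]: f(x) = (3x + 6)·a(x) + (8x^2 + 4x + 5);  a(x) = (4x + 1)·(8x^2 + 4x + 5) + (x + 17);  (8x^2 + 4x + 5) = (8x + 1)·(x + 17) + (7). The last nonzero remainder is the constant 7 = gcd(f, a) in F_19. Back-substituting through the division chain expresses 7 = s(x)·a(x) + t(x)·f(x) with s(x) ≡ 18x^3 + 9x + 6 (mod f), so (18x^3 + 9x + 6)·a(x) ≡ 7 (mod f). Multiplying by 7^(-1) ≡ 11 in F_19 gives a(x)^(-1) ≡ 11·(18x^3 + 9x + 6) ≡ 8x^3 + 4x + 9 (mod f). Check: (13x^3 + 5x^2 + 6x + 3)·(8x^3 + 4x + 9) = 9x^6 + 2x^5 + 5x^4 + 9x^3 + 12x^2 + 9x + 8 ≡ 1 (mod x^4 + 17x^3 + 18x^2 + 11x + 4).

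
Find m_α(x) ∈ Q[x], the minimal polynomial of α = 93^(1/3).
m_α(x) = x^3 - 93

α satisfies α^3 = 93, so x^3 - 93 annihilates α. By the rational root test, a rational root p/q (in lowest terms) of x^3 - 93 would satisfy p^3 = 93 q^3, forcing q = 1 and p^3 = 93; but 93 is not a perfect cube, contradiction. A monic cubic over Q with no rational root is irreducible (any nontrivial factorization would include a linear factor). Hence x^3 - 93 is the minimal polynomial of α, and in particular [Q(α):Q] = 3.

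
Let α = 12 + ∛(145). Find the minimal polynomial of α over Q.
m_α(x) = x^3 - 36x^2 + 432x - 1873

Set β = α - 12 = ∛(145), so β^3 = 145. Then (α - 12)^3 - 145 = 0, i.e. α is a root of g(x) = (x - 12)^3 - 145 = x^3 - 36x^2 + 432x - 1873. Since g(x) = h(x - 12) where h(x) = x^3 - 145, and h is irreducible over Q (because 145 is not a perfect cube, so h has no rational root, and a monic cubic with no rational root is irreducible), g is also irreducible (irreducibility is preserved under the substitution x → x - 12). Hence m_α(x) = x^3 - 36x^2 + 432x - 1873.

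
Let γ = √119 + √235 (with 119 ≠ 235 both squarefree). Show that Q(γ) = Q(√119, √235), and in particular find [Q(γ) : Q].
[Q(γ) : Q] = 4 (equivalently, Q(γ) = Q(√119, √235))

Obviously Q(γ) ⊆ Q(√119, √235), and [Q(√119, √235):Q] = 4 (since 119, 235 are distinct squarefree integers > 1 with 27965 not a perfect square). To show equality we compute the minimal polynomial of γ. From γ = √119 + √235: γ^2 = 119 + 2√(27965) + 235 = 354 + 2√(27965), so γ^2 - 354 = 2√(27965); squaring, (γ^2 - 354)^2 = 4·27965, i.e. γ^4 - 708γ^2 + 125316 - 111860 = 0, i.e. γ^4 - 708γ^2 + 13456 = 0. So γ is a root of x^4 - 708x^2 + 13456. This polynomial is irreducible over Q: it has no rational root (each ±√119 ± √235 is irrational), and any factorization into two quadratics over Q would force √(27965) ∈ Q (pairing opposite roots) or √119, √235 ∈ Q (other pairings), all impossible. Hence [Q(γ):Q] = 4 = [Q(√119, √235):Q], so Q(γ) = Q(√119, √235).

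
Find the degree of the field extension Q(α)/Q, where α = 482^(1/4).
[Q(α):Q] = 4

α is a root of x^4 - 482. By Eisenstein's criterion at the prime p = 2 (which divides the constant term 482 but p^2 = 4 does not, since 482 is squarefree), x^4 - 482 is irreducible over Q. Hence [Q(α):Q] = 4.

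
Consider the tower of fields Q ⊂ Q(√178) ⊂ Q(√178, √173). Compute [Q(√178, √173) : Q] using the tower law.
[Q(√178, √173) : Q] = 4

[Q(√178):Q] = 2 (min poly x^2 - 178, irreducible since 178 is squarefree > 1). For the top step, suppose √173 ∈ Q(√178), say √173 = c + d√178 with c, d ∈ Q. Squaring: 173 = c^2 + 178d^2 + 2cd√178. Since √178 ∉ Q this forces 2cd = 0. If d = 0 then √173 = c ∈ Q, contradicting 173 squarefree > 1. If c = 0 then 173 = 178d^2, so 178·173 = (178d)^2 is a perfect square in Q — but 178·173 = 30794 is not a perfect square (since 178 and 173 are distinct squarefree integers). Contradiction. Hence √173 ∉ Q(√178), so x^2 - 173 stays irreducible over Q(√178) and [Q(√178, √173) : Q(√178)] = 2. By the tower law, [Q(√178, √173) : Q] = 2 · 2 = 4.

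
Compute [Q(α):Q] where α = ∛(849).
[Q(α):Q] = 3

The minimal polynomial of α is x^3 - 849, irreducible over Q since 849 is not a perfect cube (so x^3 - 849 has no rational root). Hence [Q(α):Q] = deg(m_α) = 3.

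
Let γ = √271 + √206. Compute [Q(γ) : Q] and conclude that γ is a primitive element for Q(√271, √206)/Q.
[Q(γ) : Q] = 4 (equivalently, Q(γ) = Q(√271, √206))

Obviously Q(γ) ⊆ Q(√271, √206), and [Q(√271, √206):Q] = 4 (since 271, 206 are distinct squarefree integers > 1 with 55826 not a perfect square). To show equality we compute the minimal polynomial of γ. From γ = √271 + √206: γ^2 = 271 + 2√(55826) + 206 = 477 + 2√(55826), so γ^2 - 477 = 2√(55826); squaring, (γ^2 - 477)^2 = 4·55826, i.e. γ^4 - 954γ^2 + 227529 - 223304 = 0, i.e. γ^4 - 954γ^2 + 4225 = 0. So γ is a root of x^4 - 954x^2 + 4225. This polynomial is irreducible over Q: it has no rational root (each ±√271 ± √206 is irrational), and any factorization into two quadratics over Q would force √(55826) ∈ Q (pairing opposite roots) or √271, √206 ∈ Q (other pairings), all impossible. Hence [Q(γ):Q] = 4 = [Q(√271, √206):Q], so Q(γ) = Q(√271, √206).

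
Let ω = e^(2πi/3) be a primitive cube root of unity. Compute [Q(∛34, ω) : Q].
[Q(∛34, ω) : Q] = 6

[Q(∛34):Q] = 3 (min poly x^3 - 34, irreducible since 34 is not a perfect cube). [Q(ω):Q] = 2 (min poly x^2 + x + 1). Since Q(∛34) ⊂ R and ω ∉ R, we have ω ∉ Q(∛34), so x^2 + x + 1 remains irreducible over Q(∛34) and [Q(∛34, ω) : Q(∛34)] = 2. By the tower law, [Q(∛34, ω) : Q] = 3 · 2 = 6. (In fact Q(∛34, ω) is the splitting field of x^3 - 34 over Q.)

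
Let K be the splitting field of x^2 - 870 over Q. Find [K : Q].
[K : Q] = 2

f(x) = x^2 - 870 factors as (x - √870)(x + √870). The splitting field is K = Q(√870). Since 870 is squarefree and > 1, it is not a perfect square, so x^2 - 870 is irreducible over Q and [Q(√870) : Q] = 2. Hence [K : Q] = 2.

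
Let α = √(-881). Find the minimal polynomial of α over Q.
m_α(x) = x^2 + 881

α satisfies α^2 + 881 = 0, so x^2 + 881 annihilates α. Since d = -881 is squarefree and ≠ 1, it is not a perfect square in Q, so x^2 + 881 has no rational root and is therefore irreducible over Q (a degree-2 polynomial over a field is irreducible iff it has no root). Hence m_α(x) = x^2 + 881.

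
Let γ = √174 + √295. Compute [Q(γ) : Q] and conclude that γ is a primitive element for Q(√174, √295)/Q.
[Q(γ) : Q] = 4 (equivalently, Q(γ) = Q(√174, √295))

Obviously Q(γ) ⊆ Q(√174, √295), and [Q(√174, √295):Q] = 4 (since 174, 295 are distinct squarefree integers > 1 with 51330 not a perfect square). To show equality we compute the minimal polynomial of γ. From γ = √174 + √295: γ^2 = 174 + 2√(51330) + 295 = 469 + 2√(51330), so γ^2 - 469 = 2√(51330); squaring, (γ^2 - 469)^2 = 4·51330, i.e. γ^4 - 938γ^2 + 219961 - 205320 = 0, i.e. γ^4 - 938γ^2 + 14641 = 0. So γ is a root of x^4 - 938x^2 + 14641. This polynomial is irreducible over Q: it has no rational root (each ±√174 ± √295 is irrational), and any factorization into two quadratics over Q would force √(51330) ∈ Q (pairing opposite roots) or √174, √295 ∈ Q (other pairings), all impossible. Hence [Q(γ):Q] = 4 = [Q(√174, √295):Q], so Q(γ) = Q(√174, √295).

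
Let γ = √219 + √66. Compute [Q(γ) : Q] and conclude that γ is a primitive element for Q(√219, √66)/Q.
[Q(γ) : Q] = 4 (equivalently, Q(γ) = Q(√219, √66))

Obviously Q(γ) ⊆ Q(√219, √66), and [Q(√219, √66):Q] = 4 (since 219, 66 are distinct squarefree integers > 1 with 14454 not a perfect square). To show equality we compute the minimal polynomial of γ. From γ = √219 + √66: γ^2 = 219 + 2√(14454) + 66 = 285 + 2√(14454), so γ^2 - 285 = 2√(14454); squaring, (γ^2 - 285)^2 = 4·14454, i.e. γ^4 - 570γ^2 + 81225 - 57816 = 0, i.e. γ^4 - 570γ^2 + 23409 = 0. So γ is a root of x^4 - 570x^2 + 23409. This polynomial is irreducible over Q: it has no rational root (each ±√219 ± √66 is irrational), and any factorization into two quadratics over Q would force √(14454) ∈ Q (pairing opposite roots) or √219, √66 ∈ Q (other pairings), all impossible. Hence [Q(γ):Q] = 4 = [Q(√219, √66):Q], so Q(γ) = Q(√219, √66).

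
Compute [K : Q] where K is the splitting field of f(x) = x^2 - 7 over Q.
[K : Q] = 2

f(x) = x^2 - 7 factors as (x - √7)(x + √7). The splitting field is K = Q(√7). Since 7 is squarefree and > 1, it is not a perfect square, so x^2 - 7 is irreducible over Q and [Q(√7) : Q] = 2. Hence [K : Q] = 2.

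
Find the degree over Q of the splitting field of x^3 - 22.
[K : Q] = 6

The roots of x^3 - 22 are ∛22, ω∛22, ω^2∛22 where ω = e^(2πi/3) is a primitive cube root of unity, so K = Q(∛22, ω). Now [Q(∛22):Q] = 3 (since 22 is not a perfect cube, x^3 - 22 is irreducible) and [Q(ω):Q] = 2. Both 2 and 3 divide [K:Q], and [K:Q] ≤ 3·2 = 6, so [K:Q] = 6. (Equivalently: Q(∛22) ⊂ R but ω ∉ R, so [K : Q(∛22)] = 2.)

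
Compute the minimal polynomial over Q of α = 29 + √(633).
m_α(x) = x^2 - 58x + 208

From α - 29 = √(633), squaring gives (α - 29)^2 = 633, i.e. α^2 - 58α + 841 = 633, so α^2 - 58α + 208 = 0. The discriminant of x^2 - 58x + 208 is (-58)^2 - 4·(208) = 3364 - 832 = 2532, and 4·(633) is not a perfect square in Q since 633 is squarefree and ≠ 1. Hence x^2 - 58x + 208 is irreducible over Q and is the minimal polynomial of α.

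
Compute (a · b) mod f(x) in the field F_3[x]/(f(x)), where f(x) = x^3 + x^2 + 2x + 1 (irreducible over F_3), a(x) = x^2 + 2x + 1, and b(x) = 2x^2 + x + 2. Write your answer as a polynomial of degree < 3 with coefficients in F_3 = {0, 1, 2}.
a · b ≡ 2x^2 + 2 (mod f(x))

Multiply in F_3[x]: a(x)·b(x) = (x^2 + 2x + 1)·(2x^2 + x + 2) = 2x^4 + 2x^3 + 2x + 2. This has degree ≥ 3, so divide by f(x) over F_3: 2x^4 + 2x^3 + 2x + 2 = (2x)·(x^3 + x^2 + 2x + 1) + (2x^2 + 2). Hence a·b ≡ 2x^2 + 2 (mod f). (F_3[x]/(f) is a field with 3^3 = 27 elements since f is irreducible of degree 3.)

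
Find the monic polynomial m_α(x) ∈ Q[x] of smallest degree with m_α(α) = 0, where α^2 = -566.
m_α(x) = x^2 + 566

α satisfies α^2 + 566 = 0, so x^2 + 566 annihilates α. Since d = -566 is squarefree and ≠ 1, it is not a perfect square in Q, so x^2 + 566 has no rational root and is therefore irreducible over Q (a degree-2 polynomial over a field is irreducible iff it has no root). Hence m_α(x) = x^2 + 566.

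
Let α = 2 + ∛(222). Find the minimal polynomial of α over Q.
m_α(x) = x^3 - 6x^2 + 12x - 230

Set β = α - 2 = ∛(222), so β^3 = 222. Then (α - 2)^3 - 222 = 0, i.e. α is a root of g(x) = (x - 2)^3 - 222 = x^3 - 6x^2 + 12x - 230. Since g(x) = h(x - 2) where h(x) = x^3 - 222, and h is irreducible over Q (because 222 is not a perfect cube, so h has no rational root, and a monic cubic with no rational root is irreducible), g is also irreducible (irreducibility is preserved under the substitution x → x - 2). Hence m_α(x) = x^3 - 6x^2 + 12x - 230.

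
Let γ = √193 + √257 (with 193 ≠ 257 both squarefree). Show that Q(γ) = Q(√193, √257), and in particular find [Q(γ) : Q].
[Q(γ) : Q] = 4 (equivalently, Q(γ) = Q(√193, √257))

Obviously Q(γ) ⊆ Q(√193, √257), and [Q(√193, √257):Q] = 4 (since 193, 257 are distinct squarefree integers > 1 with 49601 not a perfect square). To show equality we compute the minimal polynomial of γ. From γ = √193 + √257: γ^2 = 193 + 2√(49601) + 257 = 450 + 2√(49601), so γ^2 - 450 = 2√(49601); squaring, (γ^2 - 450)^2 = 4·49601, i.e. γ^4 - 900γ^2 + 202500 - 198404 = 0, i.e. γ^4 - 900γ^2 + 4096 = 0. So γ is a root of x^4 - 900x^2 + 4096. This polynomial is irreducible over Q: it has no rational root (each ±√193 ± √257 is irrational), and any factorization into two quadratics over Q would force √(49601) ∈ Q (pairing opposite roots) or √193, √257 ∈ Q (other pairings), all impossible. Hence [Q(γ):Q] = 4 = [Q(√193, √257):Q], so Q(γ) = Q(√193, √257).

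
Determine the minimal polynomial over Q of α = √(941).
m_α(x) = x^2 - 941

α satisfies α^2 - 941 = 0, so x^2 - 941 annihilates α. Since d = 941 is squarefree and ≠ 1, it is not a perfect square in Q, so x^2 - 941 has no rational root and is therefore irreducible over Q (a degree-2 polynomial over a field is irreducible iff it has no root). Hence m_α(x) = x^2 - 941.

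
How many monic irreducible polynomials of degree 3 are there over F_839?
There are 196862960 monic irreducible polynomials of degree 3 over F_839

Each element of F_{839^3} that lies in no proper subfield is a root of exactly one monic irreducible of degree 3 over F_839, and each such polynomial has 3 distinct roots in F_{839^3}. By Möbius inversion the count is N_839(3) = (1/3) Σ_{d|3} μ(3/d) · 839^d = (1/3)(μ(3)·839^1 + μ(1)·839^3) = 590588880/3 = 196862960.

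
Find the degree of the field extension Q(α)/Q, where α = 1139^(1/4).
[Q(α):Q] = 4

α is a root of x^4 - 1139. By Eisenstein's criterion at the prime p = 17 (which divides the constant term 1139 but p^2 = 289 does not, since 1139 is squarefree), x^4 - 1139 is irreducible over Q. Hence [Q(α):Q] = 4.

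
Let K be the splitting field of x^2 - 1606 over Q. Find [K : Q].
[K : Q] = 2

f(x) = x^2 - 1606 factors as (x - √1606)(x + √1606). The splitting field is K = Q(√1606). Since 1606 is squarefree and > 1, it is not a perfect square, so x^2 - 1606 is irreducible over Q and [Q(√1606) : Q] = 2. Hence [K : Q] = 2.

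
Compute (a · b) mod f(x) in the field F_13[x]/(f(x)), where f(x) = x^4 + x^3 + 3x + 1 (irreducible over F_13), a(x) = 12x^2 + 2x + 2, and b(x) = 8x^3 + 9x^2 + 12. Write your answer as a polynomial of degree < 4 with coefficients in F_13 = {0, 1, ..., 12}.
a · b ≡ 6x^3 + 4x^2 + 9 (mod f(x))

Multiply in F_13[x]: a(x)·b(x) = (12x^2 + 2x + 2)·(8x^3 + 9x^2 + 12) = 5x^5 + 7x^4 + 8x^3 + 6x^2 + 11x + 11. This has degree ≥ 4, so divide by f(x) over F_13: 5x^5 + 7x^4 + 8x^3 + 6x^2 + 11x + 11 = (5x + 2)·(x^4 + x^3 + 3x + 1) + (6x^3 + 4x^2 + 9). Hence a·b ≡ 6x^3 + 4x^2 + 9 (mod f). (F_13[x]/(f) is a field with 13^4 = 28561 elements since f is irreducible of degree 4.)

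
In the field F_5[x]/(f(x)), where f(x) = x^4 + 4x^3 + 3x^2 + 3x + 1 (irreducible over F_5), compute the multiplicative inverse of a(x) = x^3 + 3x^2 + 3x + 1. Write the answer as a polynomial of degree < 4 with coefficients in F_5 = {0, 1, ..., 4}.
a(x)^(-1) ≡ 3x^3 + 4x^2 + 3x + 2 (mod f(x))

Since f is irreducible over F_5, F_5[x]/(f) is a field and a(x) ≠ 0 has an inverse. Apply the extended Euclidean algorithm to f(x) and a(x) in F_5[x]: f(x) = (x + 1)·a(x) + (2x^2 + 4x);  a(x) = (3x + 3)·(2x^2 + 4x) + (x + 1);  (2x^2 + 4x) = (2x + 2)·(x + 1) + (3). The last nonzero remainder is the constant 3 = gcd(f, a) in F_5. Back-substituting through the division chain expresses 3 = s(x)·a(x) + t(x)·f(x) with s(x) ≡ 4x^3 + 2x^2 + 4x + 1 (mod f), so (4x^3 + 2x^2 + 4x + 1)·a(x) ≡ 3 (mod f). Multiplying by 3^(-1) ≡ 2 in F_5 gives a(x)^(-1) ≡ 2·(4x^3 + 2x^2 + 4x + 1) ≡ 3x^3 + 4x^2 + 3x + 2 (mod f). Check: (x^3 + 3x^2 + 3x + 1)·(3x^3 + 4x^2 + 3x + 2) = 3x^6 + 3x^5 + 4x^4 + x^3 + 4x^2 + 4x + 2 ≡ 1 (mod x^4 + 4x^3 + 3x^2 + 3x + 1).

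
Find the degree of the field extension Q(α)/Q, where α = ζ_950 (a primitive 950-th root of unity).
[Q(α):Q] = 360

The minimal polynomial of ζ_950 over Q is the 950-th cyclotomic polynomial Φ_950(x), which is irreducible over Q and has degree φ(950) = 360. Hence [Q(α):Q] = φ(950) = 360.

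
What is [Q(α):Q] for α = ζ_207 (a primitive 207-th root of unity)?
[Q(α):Q] = 132

The minimal polynomial of ζ_207 over Q is the 207-th cyclotomic polynomial Φ_207(x), which is irreducible over Q and has degree φ(207) = 132. Hence [Q(α):Q] = φ(207) = 132.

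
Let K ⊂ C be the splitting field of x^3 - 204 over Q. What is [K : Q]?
[K : Q] = 6

The roots of x^3 - 204 are ∛204, ω∛204, ω^2∛204 where ω = e^(2πi/3) is a primitive cube root of unity, so K = Q(∛204, ω). Now [Q(∛204):Q] = 3 (since 204 is not a perfect cube, x^3 - 204 is irreducible) and [Q(ω):Q] = 2. Both 2 and 3 divide [K:Q], and [K:Q] ≤ 3·2 = 6, so [K:Q] = 6. (Equivalently: Q(∛204) ⊂ R but ω ∉ R, so [K : Q(∛204)] = 2.)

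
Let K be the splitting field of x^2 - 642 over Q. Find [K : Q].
[K : Q] = 2

f(x) = x^2 - 642 factors as (x - √642)(x + √642). The splitting field is K = Q(√642). Since 642 is squarefree and > 1, it is not a perfect square, so x^2 - 642 is irreducible over Q and [Q(√642) : Q] = 2. Hence [K : Q] = 2.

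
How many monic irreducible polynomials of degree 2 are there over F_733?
There are 268278 monic irreducible polynomials of degree 2 over F_733

Each element of F_{733^2} that lies in no proper subfield is a root of exactly one monic irreducible of degree 2 over F_733, and each such polynomial has 2 distinct roots in F_{733^2}. By Möbius inversion the count is N_733(2) = (1/2) Σ_{d|2} μ(2/d) · 733^d = (1/2)(μ(2)·733^1 + μ(1)·733^2) = 536556/2 = 268278.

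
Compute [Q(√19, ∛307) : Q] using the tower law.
[Q(√19, ∛307) : Q] = 6

Let L = Q(√19, ∛307). Since Q(√19) ⊂ L and [Q(√19):Q] = 2, the tower law gives 2 | [L:Q]. Likewise Q(∛307) ⊂ L with [Q(∛307):Q] = 3 (because 307 is not a perfect cube), so 3 | [L:Q]. As gcd(2,3) = 1, [L:Q] is divisible by 6. Conversely L is generated over Q by √19 and ∛307, so [L:Q] ≤ 2·3 = 6. Therefore [Q(√19, ∛307) : Q] = 6.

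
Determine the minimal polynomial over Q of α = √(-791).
m_α(x) = x^2 + 791

α satisfies α^2 + 791 = 0, so x^2 + 791 annihilates α. Since d = -791 is squarefree and ≠ 1, it is not a perfect square in Q, so x^2 + 791 has no rational root and is therefore irreducible over Q (a degree-2 polynomial over a field is irreducible iff it has no root). Hence m_α(x) = x^2 + 791.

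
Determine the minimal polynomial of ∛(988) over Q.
m_α(x) = x^3 - 988

α satisfies α^3 = 988, so x^3 - 988 annihilates α. By the rational root test, a rational root p/q (in lowest terms) of x^3 - 988 would satisfy p^3 = 988 q^3, forcing q = 1 and p^3 = 988; but 988 is not a perfect cube, contradiction. A monic cubic over Q with no rational root is irreducible (any nontrivial factorization would include a linear factor). Hence x^3 - 988 is the minimal polynomial of α, and in particular [Q(α):Q] = 3.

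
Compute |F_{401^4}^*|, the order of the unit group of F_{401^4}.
|F_{401^4}^*| = 25856961600

F_{401^4} has 401^4 = 25856961601 elements; its multiplicative group consists of all nonzero elements, so |F_{401^4}^*| = 25856961601 - 1 = 25856961600. (It is cyclic since any finite subgroup of the multiplicative group of a field is cyclic.)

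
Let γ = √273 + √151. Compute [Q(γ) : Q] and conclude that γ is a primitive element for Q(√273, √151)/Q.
[Q(γ) : Q] = 4 (equivalently, Q(γ) = Q(√273, √151))

Obviously Q(γ) ⊆ Q(√273, √151), and [Q(√273, √151):Q] = 4 (since 273, 151 are distinct squarefree integers > 1 with 41223 not a perfect square). To show equality we compute the minimal polynomial of γ. From γ = √273 + √151: γ^2 = 273 + 2√(41223) + 151 = 424 + 2√(41223), so γ^2 - 424 = 2√(41223); squaring, (γ^2 - 424)^2 = 4·41223, i.e. γ^4 - 848γ^2 + 179776 - 164892 = 0, i.e. γ^4 - 848γ^2 + 14884 = 0. So γ is a root of x^4 - 848x^2 + 14884. This polynomial is irreducible over Q: it has no rational root (each ±√273 ± √151 is irrational), and any factorization into two quadratics over Q would force √(41223) ∈ Q (pairing opposite roots) or √273, √151 ∈ Q (other pairings), all impossible. Hence [Q(γ):Q] = 4 = [Q(√273, √151):Q], so Q(γ) = Q(√273, √151).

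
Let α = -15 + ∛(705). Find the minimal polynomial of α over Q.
m_α(x) = x^3 + 45x^2 + 675x + 2670

Set β = α + 15 = ∛(705), so β^3 = 705. Then (α + 15)^3 - 705 = 0, i.e. α is a root of g(x) = (x + 15)^3 - 705 = x^3 + 45x^2 + 675x + 2670. Since g(x) = h(x + 15) where h(x) = x^3 - 705, and h is irreducible over Q (because 705 is not a perfect cube, so h has no rational root, and a monic cubic with no rational root is irreducible), g is also irreducible (irreducibility is preserved under the substitution x → x + 15). Hence m_α(x) = x^3 + 45x^2 + 675x + 2670.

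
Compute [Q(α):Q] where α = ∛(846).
[Q(α):Q] = 3

The minimal polynomial of α is x^3 - 846, irreducible over Q since 846 is not a perfect cube (so x^3 - 846 has no rational root). Hence [Q(α):Q] = deg(m_α) = 3.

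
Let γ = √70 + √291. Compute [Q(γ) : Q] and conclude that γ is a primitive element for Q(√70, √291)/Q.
[Q(γ) : Q] = 4 (equivalently, Q(γ) = Q(√70, √291))

Obviously Q(γ) ⊆ Q(√70, √291), and [Q(√70, √291):Q] = 4 (since 70, 291 are distinct squarefree integers > 1 with 20370 not a perfect square). To show equality we compute the minimal polynomial of γ. From γ = √70 + √291: γ^2 = 70 + 2√(20370) + 291 = 361 + 2√(20370), so γ^2 - 361 = 2√(20370); squaring, (γ^2 - 361)^2 = 4·20370, i.e. γ^4 - 722γ^2 + 130321 - 81480 = 0, i.e. γ^4 - 722γ^2 + 48841 = 0. So γ is a root of x^4 - 722x^2 + 48841. This polynomial is irreducible over Q: it has no rational root (each ±√70 ± √291 is irrational), and any factorization into two quadratics over Q would force √(20370) ∈ Q (pairing opposite roots) or √70, √291 ∈ Q (other pairings), all impossible. Hence [Q(γ):Q] = 4 = [Q(√70, √291):Q], so Q(γ) = Q(√70, √291).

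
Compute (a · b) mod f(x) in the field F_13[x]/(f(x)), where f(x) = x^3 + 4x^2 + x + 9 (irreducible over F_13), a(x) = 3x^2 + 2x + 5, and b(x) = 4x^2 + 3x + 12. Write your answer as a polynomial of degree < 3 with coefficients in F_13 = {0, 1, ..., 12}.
a · b ≡ 5x^2 + x + 1 (mod f(x))

Multiply in F_13[x]: a(x)·b(x) = (3x^2 + 2x + 5)·(4x^2 + 3x + 12) = 12x^4 + 4x^3 + 10x^2 + 8. This has degree ≥ 3, so divide by f(x) over F_13: 12x^4 + 4x^3 + 10x^2 + 8 = (12x + 8)·(x^3 + 4x^2 + x + 9) + (5x^2 + x + 1). Hence a·b ≡ 5x^2 + x + 1 (mod f). (F_13[x]/(f) is a field with 13^3 = 2197 elements since f is irreducible of degree 3.)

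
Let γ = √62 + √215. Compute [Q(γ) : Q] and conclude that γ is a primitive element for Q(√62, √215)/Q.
[Q(γ) : Q] = 4 (equivalently, Q(γ) = Q(√62, √215))

Obviously Q(γ) ⊆ Q(√62, √215), and [Q(√62, √215):Q] = 4 (since 62, 215 are distinct squarefree integers > 1 with 13330 not a perfect square). To show equality we compute the minimal polynomial of γ. From γ = √62 + √215: γ^2 = 62 + 2√(13330) + 215 = 277 + 2√(13330), so γ^2 - 277 = 2√(13330); squaring, (γ^2 - 277)^2 = 4·13330, i.e. γ^4 - 554γ^2 + 76729 - 53320 = 0, i.e. γ^4 - 554γ^2 + 23409 = 0. So γ is a root of x^4 - 554x^2 + 23409. This polynomial is irreducible over Q: it has no rational root (each ±√62 ± √215 is irrational), and any factorization into two quadratics over Q would force √(13330) ∈ Q (pairing opposite roots) or √62, √215 ∈ Q (other pairings), all impossible. Hence [Q(γ):Q] = 4 = [Q(√62, √215):Q], so Q(γ) = Q(√62, √215).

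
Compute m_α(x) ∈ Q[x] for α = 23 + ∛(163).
m_α(x) = x^3 - 69x^2 + 1587x - 12330

Set β = α - 23 = ∛(163), so β^3 = 163. Then (α - 23)^3 - 163 = 0, i.e. α is a root of g(x) = (x - 23)^3 - 163 = x^3 - 69x^2 + 1587x - 12330. Since g(x) = h(x - 23) where h(x) = x^3 - 163, and h is irreducible over Q (because 163 is not a perfect cube, so h has no rational root, and a monic cubic with no rational root is irreducible), g is also irreducible (irreducibility is preserved under the substitution x → x - 23). Hence m_α(x) = x^3 - 69x^2 + 1587x - 12330.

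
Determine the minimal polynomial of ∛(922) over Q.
m_α(x) = x^3 - 922

α satisfies α^3 = 922, so x^3 - 922 annihilates α. By the rational root test, a rational root p/q (in lowest terms) of x^3 - 922 would satisfy p^3 = 922 q^3, forcing q = 1 and p^3 = 922; but 922 is not a perfect cube, contradiction. A monic cubic over Q with no rational root is irreducible (any nontrivial factorization would include a linear factor). Hence x^3 - 922 is the minimal polynomial of α, and in particular [Q(α):Q] = 3.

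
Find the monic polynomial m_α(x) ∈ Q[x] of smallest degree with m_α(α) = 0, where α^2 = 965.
m_α(x) = x^2 - 965

α satisfies α^2 - 965 = 0, so x^2 - 965 annihilates α. Since d = 965 is squarefree and ≠ 1, it is not a perfect square in Q, so x^2 - 965 has no rational root and is therefore irreducible over Q (a degree-2 polynomial over a field is irreducible iff it has no root). Hence m_α(x) = x^2 - 965.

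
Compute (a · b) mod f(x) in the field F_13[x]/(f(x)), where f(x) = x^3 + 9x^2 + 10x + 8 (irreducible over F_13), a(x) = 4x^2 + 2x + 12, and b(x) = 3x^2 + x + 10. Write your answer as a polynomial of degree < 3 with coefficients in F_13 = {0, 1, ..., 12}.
a · b ≡ 8x^2 + 6x + 7 (mod f(x))

Multiply in F_13[x]: a(x)·b(x) = (4x^2 + 2x + 12)·(3x^2 + x + 10) = 12x^4 + 10x^3 + 6x + 3. This has degree ≥ 3, so divide by f(x) over F_13: 12x^4 + 10x^3 + 6x + 3 = (12x + 6)·(x^3 + 9x^2 + 10x + 8) + (8x^2 + 6x + 7). Hence a·b ≡ 8x^2 + 6x + 7 (mod f). (F_13[x]/(f) is a field with 13^3 = 2197 elements since f is irreducible of degree 3.)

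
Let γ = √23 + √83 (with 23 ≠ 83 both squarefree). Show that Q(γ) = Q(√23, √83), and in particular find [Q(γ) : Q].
[Q(γ) : Q] = 4 (equivalently, Q(γ) = Q(√23, √83))

Obviously Q(γ) ⊆ Q(√23, √83), and [Q(√23, √83):Q] = 4 (since 23, 83 are distinct squarefree integers > 1 with 1909 not a perfect square). To show equality we compute the minimal polynomial of γ. From γ = √23 + √83: γ^2 = 23 + 2√(1909) + 83 = 106 + 2√(1909), so γ^2 - 106 = 2√(1909); squaring, (γ^2 - 106)^2 = 4·1909, i.e. γ^4 - 212γ^2 + 11236 - 7636 = 0, i.e. γ^4 - 212γ^2 + 3600 = 0. So γ is a root of x^4 - 212x^2 + 3600. This polynomial is irreducible over Q: it has no rational root (each ±√23 ± √83 is irrational), and any factorization into two quadratics over Q would force √(1909) ∈ Q (pairing opposite roots) or √23, √83 ∈ Q (other pairings), all impossible. Hence [Q(γ):Q] = 4 = [Q(√23, √83):Q], so Q(γ) = Q(√23, √83).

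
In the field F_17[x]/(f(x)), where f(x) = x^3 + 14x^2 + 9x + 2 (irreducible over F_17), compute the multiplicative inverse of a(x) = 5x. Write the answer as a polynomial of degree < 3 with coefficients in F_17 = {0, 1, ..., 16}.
a(x)^(-1) ≡ 5x^2 + 2x + 11 (mod f(x))

Since f is irreducible over F_17, F_17[x]/(f) is a field and a(x) ≠ 0 has an inverse. Apply the extended Euclidean algorithm to f(x) and a(x) in F_17[x]: f(x) = (7x^2 + 13x + 12)·a(x) + (2). The last nonzero remainder is the constant 2 = gcd(f, a) in F_17. Back-substituting through the division chain expresses 2 = s(x)·a(x) + t(x)·f(x) with s(x) ≡ 10x^2 + 4x + 5 (mod f), so (10x^2 + 4x + 5)·a(x) ≡ 2 (mod f). Multiplying by 2^(-1) ≡ 9 in F_17 gives a(x)^(-1) ≡ 9·(10x^2 + 4x + 5) ≡ 5x^2 + 2x + 11 (mod f). Check: (5x)·(5x^2 + 2x + 11) = 8x^3 + 10x^2 + 4x ≡ 1 (mod x^3 + 14x^2 + 9x + 2).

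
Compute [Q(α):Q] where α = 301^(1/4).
[Q(α):Q] = 4

α is a root of x^4 - 301. By Eisenstein's criterion at the prime p = 7 (which divides the constant term 301 but p^2 = 49 does not, since 301 is squarefree), x^4 - 301 is irreducible over Q. Hence [Q(α):Q] = 4.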